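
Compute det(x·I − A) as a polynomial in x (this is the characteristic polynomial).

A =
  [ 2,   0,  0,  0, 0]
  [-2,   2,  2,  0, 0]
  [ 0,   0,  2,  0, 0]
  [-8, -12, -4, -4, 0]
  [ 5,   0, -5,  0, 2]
x^5 - 4*x^4 - 8*x^3 + 64*x^2 - 112*x + 64

Expanding det(x·I − A) (e.g. by cofactor expansion or by noting that A is similar to its Jordan form J, which has the same characteristic polynomial as A) gives
  χ_A(x) = x^5 - 4*x^4 - 8*x^3 + 64*x^2 - 112*x + 64
which factors as (x - 2)^4*(x + 4). The eigenvalues (with algebraic multiplicities) are λ = -4 with multiplicity 1, λ = 2 with multiplicity 4.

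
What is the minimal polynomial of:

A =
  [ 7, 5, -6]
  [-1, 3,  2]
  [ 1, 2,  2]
x^3 - 12*x^2 + 48*x - 64

The characteristic polynomial is χ_A(x) = (x - 4)^3, so the eigenvalues are known. The minimal polynomial is
  m_A(x) = Π_λ (x − λ)^{k_λ}
where k_λ is the size of the *largest* Jordan block for λ (equivalently, the smallest k with (A − λI)^k v = 0 for every generalised eigenvector v of λ).

  λ = 4: largest Jordan block has size 3, contributing (x − 4)^3

So m_A(x) = (x - 4)^3 = x^3 - 12*x^2 + 48*x - 64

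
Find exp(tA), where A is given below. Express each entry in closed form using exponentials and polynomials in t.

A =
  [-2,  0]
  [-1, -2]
e^{tA} =
  [exp(-2*t), 0]
  [-t*exp(-2*t), exp(-2*t)]

Strategy: write A = P · J · P⁻¹ where J is a Jordan canonical form, so e^{tA} = P · e^{tJ} · P⁻¹, and e^{tJ} can be computed block-by-block.

A has Jordan form
J =
  [-2,  1]
  [ 0, -2]
(up to reordering of blocks).

Per-block formulas:
  For a 2×2 Jordan block J_2(-2): exp(t · J_2(-2)) = e^(-2t)·(I + t·N), where N is the 2×2 nilpotent shift.

After assembling e^{tJ} and conjugating by P, we get:

e^{tA} =
  [exp(-2*t), 0]
  [-t*exp(-2*t), exp(-2*t)]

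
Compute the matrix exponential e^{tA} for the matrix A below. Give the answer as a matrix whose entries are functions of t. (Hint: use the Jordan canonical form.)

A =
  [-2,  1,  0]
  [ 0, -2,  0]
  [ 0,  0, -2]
e^{tA} =
  [exp(-2*t), t*exp(-2*t), 0]
  [0, exp(-2*t), 0]
  [0, 0, exp(-2*t)]

Strategy: write A = P · J · P⁻¹ where J is a Jordan canonical form, so e^{tA} = P · e^{tJ} · P⁻¹, and e^{tJ} can be computed block-by-block.

A has Jordan form
J =
  [-2,  1,  0]
  [ 0, -2,  0]
  [ 0,  0, -2]
(up to reordering of blocks).

Per-block formulas:
  For a 2×2 Jordan block J_2(-2): exp(t · J_2(-2)) = e^(-2t)·(I + t·N), where N is the 2×2 nilpotent shift.
  For a 1×1 block at λ = -2: exp(t · [-2]) = [e^(-2t)].

After assembling e^{tJ} and conjugating by P, we get:

e^{tA} =
  [exp(-2*t), t*exp(-2*t), 0]
  [0, exp(-2*t), 0]
  [0, 0, exp(-2*t)]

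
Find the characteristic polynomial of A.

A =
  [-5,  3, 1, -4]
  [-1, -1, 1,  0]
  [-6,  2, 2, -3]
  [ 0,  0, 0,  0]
x^4 + 4*x^3

Expanding det(x·I − A) (e.g. by cofactor expansion or by noting that A is similar to its Jordan form J, which has the same characteristic polynomial as A) gives
  χ_A(x) = x^4 + 4*x^3
which factors as x^3*(x + 4). The eigenvalues (with algebraic multiplicities) are λ = -4 with multiplicity 1, λ = 0 with multiplicity 3.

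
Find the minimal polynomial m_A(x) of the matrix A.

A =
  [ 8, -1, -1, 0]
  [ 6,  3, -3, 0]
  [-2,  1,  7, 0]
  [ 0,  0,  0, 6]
x^2 - 12*x + 36

The characteristic polynomial is χ_A(x) = (x - 6)^4, so the eigenvalues are known. The minimal polynomial is
  m_A(x) = Π_λ (x − λ)^{k_λ}
where k_λ is the size of the *largest* Jordan block for λ (equivalently, the smallest k with (A − λI)^k v = 0 for every generalised eigenvector v of λ).

  λ = 6: largest Jordan block has size 2, contributing (x − 6)^2

So m_A(x) = (x - 6)^2 = x^2 - 12*x + 36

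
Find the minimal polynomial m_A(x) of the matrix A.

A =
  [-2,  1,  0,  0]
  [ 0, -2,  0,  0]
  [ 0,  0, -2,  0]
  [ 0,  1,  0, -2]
x^2 + 4*x + 4

The characteristic polynomial is χ_A(x) = (x + 2)^4, so the eigenvalues are known. The minimal polynomial is
  m_A(x) = Π_λ (x − λ)^{k_λ}
where k_λ is the size of the *largest* Jordan block for λ (equivalently, the smallest k with (A − λI)^k v = 0 for every generalised eigenvector v of λ).

  λ = -2: largest Jordan block has size 2, contributing (x + 2)^2

So m_A(x) = (x + 2)^2 = x^2 + 4*x + 4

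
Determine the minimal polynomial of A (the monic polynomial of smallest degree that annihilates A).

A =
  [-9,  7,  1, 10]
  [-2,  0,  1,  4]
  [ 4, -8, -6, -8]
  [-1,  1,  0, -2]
x^3 + 13*x^2 + 56*x + 80

The characteristic polynomial is χ_A(x) = (x + 4)^3*(x + 5), so the eigenvalues are known. The minimal polynomial is
  m_A(x) = Π_λ (x − λ)^{k_λ}
where k_λ is the size of the *largest* Jordan block for λ (equivalently, the smallest k with (A − λI)^k v = 0 for every generalised eigenvector v of λ).

  λ = -5: largest Jordan block has size 1, contributing (x + 5)
  λ = -4: largest Jordan block has size 2, contributing (x + 4)^2

So m_A(x) = (x + 4)^2*(x + 5) = x^3 + 13*x^2 + 56*x + 80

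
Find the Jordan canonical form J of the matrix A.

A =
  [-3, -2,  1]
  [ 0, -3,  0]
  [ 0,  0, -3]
J_2(-3) ⊕ J_1(-3)

The characteristic polynomial is
  det(x·I − A) = x^3 + 9*x^2 + 27*x + 27 = (x + 3)^3

Eigenvalues and multiplicities (the geometric multiplicity of λ is n − rank(A − λI), which equals the number of Jordan blocks for λ):
  λ = -3: algebraic multiplicity = 3, geometric multiplicity = 2

Determining the block sizes for each eigenvalue:
  λ = -3: 2 blocks summing to 3 forces exactly one block of size 2 and the rest size 1 → block sizes [2, 1]

Assembling the blocks gives a Jordan form
J =
  [-3,  1,  0]
  [ 0, -3,  0]
  [ 0,  0, -3]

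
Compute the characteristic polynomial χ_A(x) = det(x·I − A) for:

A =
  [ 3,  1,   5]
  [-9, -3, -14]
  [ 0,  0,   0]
x^3

Expanding det(x·I − A) (e.g. by cofactor expansion or by noting that A is similar to its Jordan form J, which has the same characteristic polynomial as A) gives
  χ_A(x) = x^3
which factors as x^3. The eigenvalues (with algebraic multiplicities) are λ = 0 with multiplicity 3.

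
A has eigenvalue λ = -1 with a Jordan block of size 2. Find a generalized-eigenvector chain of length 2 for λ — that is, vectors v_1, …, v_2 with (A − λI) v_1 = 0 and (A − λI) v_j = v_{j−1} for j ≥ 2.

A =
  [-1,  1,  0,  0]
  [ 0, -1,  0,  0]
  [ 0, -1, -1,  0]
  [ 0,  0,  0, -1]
A Jordan chain for λ = -1 of length 2:
v_1 = (1, 0, -1, 0)ᵀ
v_2 = (0, 1, 0, 0)ᵀ

Let N = A − (-1)·I. We want v_2 with N^2 v_2 = 0 but N^1 v_2 ≠ 0; then v_{j-1} := N · v_j for j = 2, …, 2.

Pick v_2 = (0, 1, 0, 0)ᵀ.
Then v_1 = N · v_2 = (1, 0, -1, 0)ᵀ.

Sanity check: (A − (-1)·I) v_1 = (0, 0, 0, 0)ᵀ = 0. ✓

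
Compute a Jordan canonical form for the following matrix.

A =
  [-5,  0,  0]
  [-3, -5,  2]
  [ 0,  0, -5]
J_2(-5) ⊕ J_1(-5)

The characteristic polynomial is
  det(x·I − A) = x^3 + 15*x^2 + 75*x + 125 = (x + 5)^3

Eigenvalues and multiplicities (the geometric multiplicity of λ is n − rank(A − λI), which equals the number of Jordan blocks for λ):
  λ = -5: algebraic multiplicity = 3, geometric multiplicity = 2

Determining the block sizes for each eigenvalue:
  λ = -5: 2 blocks summing to 3 forces exactly one block of size 2 and the rest size 1 → block sizes [2, 1]

Assembling the blocks gives a Jordan form
J =
  [-5,  1,  0]
  [ 0, -5,  0]
  [ 0,  0, -5]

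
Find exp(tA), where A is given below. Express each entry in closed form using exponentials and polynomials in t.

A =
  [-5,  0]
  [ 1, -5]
e^{tA} =
  [exp(-5*t), 0]
  [t*exp(-5*t), exp(-5*t)]

Strategy: write A = P · J · P⁻¹ where J is a Jordan canonical form, so e^{tA} = P · e^{tJ} · P⁻¹, and e^{tJ} can be computed block-by-block.

A has Jordan form
J =
  [-5,  1]
  [ 0, -5]
(up to reordering of blocks).

Per-block formulas:
  For a 2×2 Jordan block J_2(-5): exp(t · J_2(-5)) = e^(-5t)·(I + t·N), where N is the 2×2 nilpotent shift.

After assembling e^{tJ} and conjugating by P, we get:

e^{tA} =
  [exp(-5*t), 0]
  [t*exp(-5*t), exp(-5*t)]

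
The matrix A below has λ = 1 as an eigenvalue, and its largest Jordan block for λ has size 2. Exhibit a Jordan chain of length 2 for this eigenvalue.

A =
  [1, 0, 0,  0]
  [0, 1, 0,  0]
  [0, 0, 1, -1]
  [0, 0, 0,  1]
A Jordan chain for λ = 1 of length 2:
v_1 = (0, 0, -1, 0)ᵀ
v_2 = (0, 0, 0, 1)ᵀ

Let N = A − (1)·I. We want v_2 with N^2 v_2 = 0 but N^1 v_2 ≠ 0; then v_{j-1} := N · v_j for j = 2, …, 2.

Pick v_2 = (0, 0, 0, 1)ᵀ.
Then v_1 = N · v_2 = (0, 0, -1, 0)ᵀ.

Sanity check: (A − (1)·I) v_1 = (0, 0, 0, 0)ᵀ = 0. ✓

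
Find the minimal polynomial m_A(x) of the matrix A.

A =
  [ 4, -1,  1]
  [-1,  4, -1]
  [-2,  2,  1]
x^2 - 6*x + 9

The characteristic polynomial is χ_A(x) = (x - 3)^3, so the eigenvalues are known. The minimal polynomial is
  m_A(x) = Π_λ (x − λ)^{k_λ}
where k_λ is the size of the *largest* Jordan block for λ (equivalently, the smallest k with (A − λI)^k v = 0 for every generalised eigenvector v of λ).

  λ = 3: largest Jordan block has size 2, contributing (x − 3)^2

So m_A(x) = (x - 3)^2 = x^2 - 6*x + 9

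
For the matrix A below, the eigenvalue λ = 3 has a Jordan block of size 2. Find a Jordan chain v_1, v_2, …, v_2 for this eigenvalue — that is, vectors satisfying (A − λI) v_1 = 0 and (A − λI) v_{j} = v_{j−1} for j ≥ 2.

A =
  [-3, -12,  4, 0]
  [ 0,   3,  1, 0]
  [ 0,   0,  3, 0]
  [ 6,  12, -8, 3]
A Jordan chain for λ = 3 of length 2:
v_1 = (-2, 1, 0, -2)ᵀ
v_2 = (1, 0, 1, 0)ᵀ

Let N = A − (3)·I. We want v_2 with N^2 v_2 = 0 but N^1 v_2 ≠ 0; then v_{j-1} := N · v_j for j = 2, …, 2.

Pick v_2 = (1, 0, 1, 0)ᵀ.
Then v_1 = N · v_2 = (-2, 1, 0, -2)ᵀ.

Sanity check: (A − (3)·I) v_1 = (0, 0, 0, 0)ᵀ = 0. ✓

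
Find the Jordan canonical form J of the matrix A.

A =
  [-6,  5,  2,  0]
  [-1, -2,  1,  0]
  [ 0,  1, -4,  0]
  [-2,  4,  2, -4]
J_3(-4) ⊕ J_1(-4)

The characteristic polynomial is
  det(x·I − A) = x^4 + 16*x^3 + 96*x^2 + 256*x + 256 = (x + 4)^4

Eigenvalues and multiplicities (the geometric multiplicity of λ is n − rank(A − λI), which equals the number of Jordan blocks for λ):
  λ = -4: algebraic multiplicity = 4, geometric multiplicity = 2

Determining the block sizes for each eigenvalue:
  λ = -4: with am = 4 and gm = 2, the partition is not yet determined (e.g. several partitions of 4 into 2 parts exist). Let N = A − (-4)·I. Computing rank(N^1) = 2, rank(N^2) = 1, rank(N^3) = 0; the number of blocks of size ≥ j is rank(N^{j−1}) − rank(N^j), giving [2, 1, 1]. So we have 1 block(s) of size 3, 1 block(s) of size 1 → block sizes [3, 1]

Assembling the blocks gives a Jordan form
J =
  [-4,  1,  0,  0]
  [ 0, -4,  1,  0]
  [ 0,  0, -4,  0]
  [ 0,  0,  0, -4]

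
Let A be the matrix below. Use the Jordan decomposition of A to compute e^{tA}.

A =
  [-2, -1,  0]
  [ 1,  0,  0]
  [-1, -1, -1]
e^{tA} =
  [-t*exp(-t) + exp(-t), -t*exp(-t), 0]
  [t*exp(-t), t*exp(-t) + exp(-t), 0]
  [-t*exp(-t), -t*exp(-t), exp(-t)]

Strategy: write A = P · J · P⁻¹ where J is a Jordan canonical form, so e^{tA} = P · e^{tJ} · P⁻¹, and e^{tJ} can be computed block-by-block.

A has Jordan form
J =
  [-1,  1,  0]
  [ 0, -1,  0]
  [ 0,  0, -1]
(up to reordering of blocks).

Per-block formulas:
  For a 1×1 block at λ = -1: exp(t · [-1]) = [e^(-1t)].
  For a 2×2 Jordan block J_2(-1): exp(t · J_2(-1)) = e^(-1t)·(I + t·N), where N is the 2×2 nilpotent shift.

After assembling e^{tJ} and conjugating by P, we get:

e^{tA} =
  [-t*exp(-t) + exp(-t), -t*exp(-t), 0]
  [t*exp(-t), t*exp(-t) + exp(-t), 0]
  [-t*exp(-t), -t*exp(-t), exp(-t)]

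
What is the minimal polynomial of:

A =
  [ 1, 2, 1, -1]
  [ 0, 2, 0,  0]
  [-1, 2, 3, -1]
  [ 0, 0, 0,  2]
x^2 - 4*x + 4

The characteristic polynomial is χ_A(x) = (x - 2)^4, so the eigenvalues are known. The minimal polynomial is
  m_A(x) = Π_λ (x − λ)^{k_λ}
where k_λ is the size of the *largest* Jordan block for λ (equivalently, the smallest k with (A − λI)^k v = 0 for every generalised eigenvector v of λ).

  λ = 2: largest Jordan block has size 2, contributing (x − 2)^2

So m_A(x) = (x - 2)^2 = x^2 - 4*x + 4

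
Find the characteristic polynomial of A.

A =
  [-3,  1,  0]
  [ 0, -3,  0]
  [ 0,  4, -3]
x^3 + 9*x^2 + 27*x + 27

Expanding det(x·I − A) (e.g. by cofactor expansion or by noting that A is similar to its Jordan form J, which has the same characteristic polynomial as A) gives
  χ_A(x) = x^3 + 9*x^2 + 27*x + 27
which factors as (x + 3)^3. The eigenvalues (with algebraic multiplicities) are λ = -3 with multiplicity 3.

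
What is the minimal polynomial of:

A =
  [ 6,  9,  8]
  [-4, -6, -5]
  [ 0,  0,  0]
x^3

The characteristic polynomial is χ_A(x) = x^3, so the eigenvalues are known. The minimal polynomial is
  m_A(x) = Π_λ (x − λ)^{k_λ}
where k_λ is the size of the *largest* Jordan block for λ (equivalently, the smallest k with (A − λI)^k v = 0 for every generalised eigenvector v of λ).

  λ = 0: largest Jordan block has size 3, contributing (x − 0)^3

So m_A(x) = x^3 = x^3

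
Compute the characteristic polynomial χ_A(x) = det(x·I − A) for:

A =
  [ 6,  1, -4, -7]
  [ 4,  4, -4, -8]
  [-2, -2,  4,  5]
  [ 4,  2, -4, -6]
x^4 - 8*x^3 + 24*x^2 - 32*x + 16

Expanding det(x·I − A) (e.g. by cofactor expansion or by noting that A is similar to its Jordan form J, which has the same characteristic polynomial as A) gives
  χ_A(x) = x^4 - 8*x^3 + 24*x^2 - 32*x + 16
which factors as (x - 2)^4. The eigenvalues (with algebraic multiplicities) are λ = 2 with multiplicity 4.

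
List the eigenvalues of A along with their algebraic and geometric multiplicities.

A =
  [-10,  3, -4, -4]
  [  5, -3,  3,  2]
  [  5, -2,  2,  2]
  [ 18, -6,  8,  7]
λ = -1: alg = 4, geom = 2

Step 1 — factor the characteristic polynomial to read off the algebraic multiplicities:
  χ_A(x) = (x + 1)^4

Step 2 — compute geometric multiplicities via the rank-nullity identity g(λ) = n − rank(A − λI):
  rank(A − (-1)·I) = 2, so dim ker(A − (-1)·I) = n − 2 = 2

Summary:
  λ = -1: algebraic multiplicity = 4, geometric multiplicity = 2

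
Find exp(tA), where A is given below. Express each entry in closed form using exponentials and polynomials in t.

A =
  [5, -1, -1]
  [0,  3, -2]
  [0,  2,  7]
e^{tA} =
  [exp(5*t), -t*exp(5*t), -t*exp(5*t)]
  [0, -2*t*exp(5*t) + exp(5*t), -2*t*exp(5*t)]
  [0, 2*t*exp(5*t), 2*t*exp(5*t) + exp(5*t)]

Strategy: write A = P · J · P⁻¹ where J is a Jordan canonical form, so e^{tA} = P · e^{tJ} · P⁻¹, and e^{tJ} can be computed block-by-block.

A has Jordan form
J =
  [5, 1, 0]
  [0, 5, 0]
  [0, 0, 5]
(up to reordering of blocks).

Per-block formulas:
  For a 2×2 Jordan block J_2(5): exp(t · J_2(5)) = e^(5t)·(I + t·N), where N is the 2×2 nilpotent shift.
  For a 1×1 block at λ = 5: exp(t · [5]) = [e^(5t)].

After assembling e^{tJ} and conjugating by P, we get:

e^{tA} =
  [exp(5*t), -t*exp(5*t), -t*exp(5*t)]
  [0, -2*t*exp(5*t) + exp(5*t), -2*t*exp(5*t)]
  [0, 2*t*exp(5*t), 2*t*exp(5*t) + exp(5*t)]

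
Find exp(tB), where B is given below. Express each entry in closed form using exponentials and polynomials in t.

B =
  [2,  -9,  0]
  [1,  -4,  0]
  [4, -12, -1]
e^{tB} =
  [3*t*exp(-t) + exp(-t), -9*t*exp(-t), 0]
  [t*exp(-t), -3*t*exp(-t) + exp(-t), 0]
  [4*t*exp(-t), -12*t*exp(-t), exp(-t)]

Strategy: write B = P · J · P⁻¹ where J is a Jordan canonical form, so e^{tB} = P · e^{tJ} · P⁻¹, and e^{tJ} can be computed block-by-block.

B has Jordan form
J =
  [-1,  1,  0]
  [ 0, -1,  0]
  [ 0,  0, -1]
(up to reordering of blocks).

Per-block formulas:
  For a 1×1 block at λ = -1: exp(t · [-1]) = [e^(-1t)].
  For a 2×2 Jordan block J_2(-1): exp(t · J_2(-1)) = e^(-1t)·(I + t·N), where N is the 2×2 nilpotent shift.

After assembling e^{tJ} and conjugating by P, we get:

e^{tB} =
  [3*t*exp(-t) + exp(-t), -9*t*exp(-t), 0]
  [t*exp(-t), -3*t*exp(-t) + exp(-t), 0]
  [4*t*exp(-t), -12*t*exp(-t), exp(-t)]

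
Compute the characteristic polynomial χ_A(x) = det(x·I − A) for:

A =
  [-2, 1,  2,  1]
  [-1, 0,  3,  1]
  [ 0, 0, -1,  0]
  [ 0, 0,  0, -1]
x^4 + 4*x^3 + 6*x^2 + 4*x + 1

Expanding det(x·I − A) (e.g. by cofactor expansion or by noting that A is similar to its Jordan form J, which has the same characteristic polynomial as A) gives
  χ_A(x) = x^4 + 4*x^3 + 6*x^2 + 4*x + 1
which factors as (x + 1)^4. The eigenvalues (with algebraic multiplicities) are λ = -1 with multiplicity 4.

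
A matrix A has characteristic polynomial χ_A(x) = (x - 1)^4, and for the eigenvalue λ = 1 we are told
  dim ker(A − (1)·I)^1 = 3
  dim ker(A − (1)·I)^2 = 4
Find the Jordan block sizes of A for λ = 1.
Block sizes for λ = 1: [2, 1, 1]

From the dimensions of kernels of powers, the number of Jordan blocks of size at least j is d_j − d_{j−1} where d_j = dim ker(N^j) (with d_0 = 0). Computing the differences gives [3, 1].
The number of blocks of size exactly k is (#blocks of size ≥ k) − (#blocks of size ≥ k + 1), so the partition is: 2 block(s) of size 1, 1 block(s) of size 2.
In nonincreasing order the block sizes are [2, 1, 1].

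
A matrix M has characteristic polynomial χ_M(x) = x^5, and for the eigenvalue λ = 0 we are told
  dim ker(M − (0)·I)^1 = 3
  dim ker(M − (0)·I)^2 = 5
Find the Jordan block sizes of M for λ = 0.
Block sizes for λ = 0: [2, 2, 1]

From the dimensions of kernels of powers, the number of Jordan blocks of size at least j is d_j − d_{j−1} where d_j = dim ker(N^j) (with d_0 = 0). Computing the differences gives [3, 2].
The number of blocks of size exactly k is (#blocks of size ≥ k) − (#blocks of size ≥ k + 1), so the partition is: 1 block(s) of size 1, 2 block(s) of size 2.
In nonincreasing order the block sizes are [2, 2, 1].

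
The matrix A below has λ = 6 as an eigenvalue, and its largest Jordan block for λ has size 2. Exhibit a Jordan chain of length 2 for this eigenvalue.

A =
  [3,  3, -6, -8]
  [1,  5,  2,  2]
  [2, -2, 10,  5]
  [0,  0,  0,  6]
A Jordan chain for λ = 6 of length 2:
v_1 = (-3, 1, 2, 0)ᵀ
v_2 = (1, 0, 0, 0)ᵀ

Let N = A − (6)·I. We want v_2 with N^2 v_2 = 0 but N^1 v_2 ≠ 0; then v_{j-1} := N · v_j for j = 2, …, 2.

Pick v_2 = (1, 0, 0, 0)ᵀ.
Then v_1 = N · v_2 = (-3, 1, 2, 0)ᵀ.

Sanity check: (A − (6)·I) v_1 = (0, 0, 0, 0)ᵀ = 0. ✓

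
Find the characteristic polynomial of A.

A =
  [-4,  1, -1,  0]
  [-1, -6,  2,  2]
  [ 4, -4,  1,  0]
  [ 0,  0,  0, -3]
x^4 + 12*x^3 + 54*x^2 + 108*x + 81

Expanding det(x·I − A) (e.g. by cofactor expansion or by noting that A is similar to its Jordan form J, which has the same characteristic polynomial as A) gives
  χ_A(x) = x^4 + 12*x^3 + 54*x^2 + 108*x + 81
which factors as (x + 3)^4. The eigenvalues (with algebraic multiplicities) are λ = -3 with multiplicity 4.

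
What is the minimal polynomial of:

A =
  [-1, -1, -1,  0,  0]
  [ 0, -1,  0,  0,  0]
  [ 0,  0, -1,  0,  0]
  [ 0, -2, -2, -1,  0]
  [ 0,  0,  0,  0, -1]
x^2 + 2*x + 1

The characteristic polynomial is χ_A(x) = (x + 1)^5, so the eigenvalues are known. The minimal polynomial is
  m_A(x) = Π_λ (x − λ)^{k_λ}
where k_λ is the size of the *largest* Jordan block for λ (equivalently, the smallest k with (A − λI)^k v = 0 for every generalised eigenvector v of λ).

  λ = -1: largest Jordan block has size 2, contributing (x + 1)^2

So m_A(x) = (x + 1)^2 = x^2 + 2*x + 1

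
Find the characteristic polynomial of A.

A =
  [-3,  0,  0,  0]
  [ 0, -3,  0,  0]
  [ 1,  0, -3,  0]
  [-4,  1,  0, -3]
x^4 + 12*x^3 + 54*x^2 + 108*x + 81

Expanding det(x·I − A) (e.g. by cofactor expansion or by noting that A is similar to its Jordan form J, which has the same characteristic polynomial as A) gives
  χ_A(x) = x^4 + 12*x^3 + 54*x^2 + 108*x + 81
which factors as (x + 3)^4. The eigenvalues (with algebraic multiplicities) are λ = -3 with multiplicity 4.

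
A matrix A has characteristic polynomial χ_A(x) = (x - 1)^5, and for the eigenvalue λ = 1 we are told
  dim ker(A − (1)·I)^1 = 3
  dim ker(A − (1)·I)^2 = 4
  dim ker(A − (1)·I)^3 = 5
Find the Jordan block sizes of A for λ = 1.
Block sizes for λ = 1: [3, 1, 1]

From the dimensions of kernels of powers, the number of Jordan blocks of size at least j is d_j − d_{j−1} where d_j = dim ker(N^j) (with d_0 = 0). Computing the differences gives [3, 1, 1].
The number of blocks of size exactly k is (#blocks of size ≥ k) − (#blocks of size ≥ k + 1), so the partition is: 2 block(s) of size 1, 1 block(s) of size 3.
In nonincreasing order the block sizes are [3, 1, 1].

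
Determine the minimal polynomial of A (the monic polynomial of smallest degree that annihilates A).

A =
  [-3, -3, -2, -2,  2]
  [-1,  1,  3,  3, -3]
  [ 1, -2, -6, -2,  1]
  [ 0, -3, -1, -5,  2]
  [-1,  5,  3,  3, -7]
x^3 + 12*x^2 + 48*x + 64

The characteristic polynomial is χ_A(x) = (x + 4)^5, so the eigenvalues are known. The minimal polynomial is
  m_A(x) = Π_λ (x − λ)^{k_λ}
where k_λ is the size of the *largest* Jordan block for λ (equivalently, the smallest k with (A − λI)^k v = 0 for every generalised eigenvector v of λ).

  λ = -4: largest Jordan block has size 3, contributing (x + 4)^3

So m_A(x) = (x + 4)^3 = x^3 + 12*x^2 + 48*x + 64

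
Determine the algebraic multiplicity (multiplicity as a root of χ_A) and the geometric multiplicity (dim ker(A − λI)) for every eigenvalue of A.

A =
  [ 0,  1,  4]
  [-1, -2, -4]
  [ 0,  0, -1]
λ = -1: alg = 3, geom = 2

Step 1 — factor the characteristic polynomial to read off the algebraic multiplicities:
  χ_A(x) = (x + 1)^3

Step 2 — compute geometric multiplicities via the rank-nullity identity g(λ) = n − rank(A − λI):
  rank(A − (-1)·I) = 1, so dim ker(A − (-1)·I) = n − 1 = 2

Summary:
  λ = -1: algebraic multiplicity = 3, geometric multiplicity = 2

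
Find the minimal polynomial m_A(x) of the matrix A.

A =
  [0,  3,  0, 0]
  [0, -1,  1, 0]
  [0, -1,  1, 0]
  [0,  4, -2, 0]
x^3

The characteristic polynomial is χ_A(x) = x^4, so the eigenvalues are known. The minimal polynomial is
  m_A(x) = Π_λ (x − λ)^{k_λ}
where k_λ is the size of the *largest* Jordan block for λ (equivalently, the smallest k with (A − λI)^k v = 0 for every generalised eigenvector v of λ).

  λ = 0: largest Jordan block has size 3, contributing (x − 0)^3

So m_A(x) = x^3 = x^3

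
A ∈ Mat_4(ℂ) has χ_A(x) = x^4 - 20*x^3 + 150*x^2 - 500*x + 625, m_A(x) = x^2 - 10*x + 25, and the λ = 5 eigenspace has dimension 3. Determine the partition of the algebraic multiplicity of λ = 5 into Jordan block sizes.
Block sizes for λ = 5: [2, 1, 1]

Step 1 — from the characteristic polynomial, algebraic multiplicity of λ = 5 is 4. From dim ker(A − (5)·I) = 3, there are exactly 3 Jordan blocks for λ = 5.
Step 2 — from the minimal polynomial, the factor (x − 5)^2 tells us the largest block for λ = 5 has size 2.
Step 3 — with total size 4, 3 blocks, and largest block 2, the block sizes (in nonincreasing order) are [2, 1, 1].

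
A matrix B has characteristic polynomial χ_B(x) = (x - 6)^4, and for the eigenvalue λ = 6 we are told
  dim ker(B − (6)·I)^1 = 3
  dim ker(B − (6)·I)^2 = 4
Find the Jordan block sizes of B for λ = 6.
Block sizes for λ = 6: [2, 1, 1]

From the dimensions of kernels of powers, the number of Jordan blocks of size at least j is d_j − d_{j−1} where d_j = dim ker(N^j) (with d_0 = 0). Computing the differences gives [3, 1].
The number of blocks of size exactly k is (#blocks of size ≥ k) − (#blocks of size ≥ k + 1), so the partition is: 2 block(s) of size 1, 1 block(s) of size 2.
In nonincreasing order the block sizes are [2, 1, 1].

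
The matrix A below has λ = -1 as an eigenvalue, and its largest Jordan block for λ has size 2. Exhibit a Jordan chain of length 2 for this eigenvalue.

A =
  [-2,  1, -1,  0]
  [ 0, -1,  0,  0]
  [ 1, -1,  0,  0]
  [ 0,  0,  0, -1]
A Jordan chain for λ = -1 of length 2:
v_1 = (-1, 0, 1, 0)ᵀ
v_2 = (1, 0, 0, 0)ᵀ

Let N = A − (-1)·I. We want v_2 with N^2 v_2 = 0 but N^1 v_2 ≠ 0; then v_{j-1} := N · v_j for j = 2, …, 2.

Pick v_2 = (1, 0, 0, 0)ᵀ.
Then v_1 = N · v_2 = (-1, 0, 1, 0)ᵀ.

Sanity check: (A − (-1)·I) v_1 = (0, 0, 0, 0)ᵀ = 0. ✓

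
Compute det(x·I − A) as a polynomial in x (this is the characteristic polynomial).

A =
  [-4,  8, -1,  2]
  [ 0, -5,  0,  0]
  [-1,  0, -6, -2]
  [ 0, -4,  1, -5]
x^4 + 20*x^3 + 150*x^2 + 500*x + 625

Expanding det(x·I − A) (e.g. by cofactor expansion or by noting that A is similar to its Jordan form J, which has the same characteristic polynomial as A) gives
  χ_A(x) = x^4 + 20*x^3 + 150*x^2 + 500*x + 625
which factors as (x + 5)^4. The eigenvalues (with algebraic multiplicities) are λ = -5 with multiplicity 4.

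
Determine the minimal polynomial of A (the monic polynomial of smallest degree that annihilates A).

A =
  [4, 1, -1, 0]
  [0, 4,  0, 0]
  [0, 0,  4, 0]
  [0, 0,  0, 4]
x^2 - 8*x + 16

The characteristic polynomial is χ_A(x) = (x - 4)^4, so the eigenvalues are known. The minimal polynomial is
  m_A(x) = Π_λ (x − λ)^{k_λ}
where k_λ is the size of the *largest* Jordan block for λ (equivalently, the smallest k with (A − λI)^k v = 0 for every generalised eigenvector v of λ).

  λ = 4: largest Jordan block has size 2, contributing (x − 4)^2

So m_A(x) = (x - 4)^2 = x^2 - 8*x + 16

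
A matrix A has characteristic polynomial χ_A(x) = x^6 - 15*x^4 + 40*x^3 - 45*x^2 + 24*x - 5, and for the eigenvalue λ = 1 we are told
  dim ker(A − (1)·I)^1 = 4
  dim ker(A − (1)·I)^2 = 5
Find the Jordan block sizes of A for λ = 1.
Block sizes for λ = 1: [2, 1, 1, 1]

From the dimensions of kernels of powers, the number of Jordan blocks of size at least j is d_j − d_{j−1} where d_j = dim ker(N^j) (with d_0 = 0). Computing the differences gives [4, 1].
The number of blocks of size exactly k is (#blocks of size ≥ k) − (#blocks of size ≥ k + 1), so the partition is: 3 block(s) of size 1, 1 block(s) of size 2.
In nonincreasing order the block sizes are [2, 1, 1, 1].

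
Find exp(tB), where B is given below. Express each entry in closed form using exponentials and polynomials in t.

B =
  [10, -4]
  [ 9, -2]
e^{tB} =
  [6*t*exp(4*t) + exp(4*t), -4*t*exp(4*t)]
  [9*t*exp(4*t), -6*t*exp(4*t) + exp(4*t)]

Strategy: write B = P · J · P⁻¹ where J is a Jordan canonical form, so e^{tB} = P · e^{tJ} · P⁻¹, and e^{tJ} can be computed block-by-block.

B has Jordan form
J =
  [4, 1]
  [0, 4]
(up to reordering of blocks).

Per-block formulas:
  For a 2×2 Jordan block J_2(4): exp(t · J_2(4)) = e^(4t)·(I + t·N), where N is the 2×2 nilpotent shift.

After assembling e^{tJ} and conjugating by P, we get:

e^{tB} =
  [6*t*exp(4*t) + exp(4*t), -4*t*exp(4*t)]
  [9*t*exp(4*t), -6*t*exp(4*t) + exp(4*t)]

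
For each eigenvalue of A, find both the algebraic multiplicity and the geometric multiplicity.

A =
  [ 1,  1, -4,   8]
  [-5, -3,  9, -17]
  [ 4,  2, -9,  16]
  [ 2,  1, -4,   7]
λ = -1: alg = 4, geom = 2

Step 1 — factor the characteristic polynomial to read off the algebraic multiplicities:
  χ_A(x) = (x + 1)^4

Step 2 — compute geometric multiplicities via the rank-nullity identity g(λ) = n − rank(A − λI):
  rank(A − (-1)·I) = 2, so dim ker(A − (-1)·I) = n − 2 = 2

Summary:
  λ = -1: algebraic multiplicity = 4, geometric multiplicity = 2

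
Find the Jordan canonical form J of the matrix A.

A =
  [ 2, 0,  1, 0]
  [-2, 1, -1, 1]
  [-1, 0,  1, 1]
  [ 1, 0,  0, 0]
J_3(1) ⊕ J_1(1)

The characteristic polynomial is
  det(x·I − A) = x^4 - 4*x^3 + 6*x^2 - 4*x + 1 = (x - 1)^4

Eigenvalues and multiplicities (the geometric multiplicity of λ is n − rank(A − λI), which equals the number of Jordan blocks for λ):
  λ = 1: algebraic multiplicity = 4, geometric multiplicity = 2

Determining the block sizes for each eigenvalue:
  λ = 1: with am = 4 and gm = 2, the partition is not yet determined (e.g. several partitions of 4 into 2 parts exist). Let N = A − (1)·I. Computing rank(N^1) = 2, rank(N^2) = 1, rank(N^3) = 0; the number of blocks of size ≥ j is rank(N^{j−1}) − rank(N^j), giving [2, 1, 1]. So we have 1 block(s) of size 3, 1 block(s) of size 1 → block sizes [3, 1]

Assembling the blocks gives a Jordan form
J =
  [1, 1, 0, 0]
  [0, 1, 1, 0]
  [0, 0, 1, 0]
  [0, 0, 0, 1]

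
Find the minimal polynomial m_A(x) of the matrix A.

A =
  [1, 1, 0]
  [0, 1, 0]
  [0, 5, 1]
x^2 - 2*x + 1

The characteristic polynomial is χ_A(x) = (x - 1)^3, so the eigenvalues are known. The minimal polynomial is
  m_A(x) = Π_λ (x − λ)^{k_λ}
where k_λ is the size of the *largest* Jordan block for λ (equivalently, the smallest k with (A − λI)^k v = 0 for every generalised eigenvector v of λ).

  λ = 1: largest Jordan block has size 2, contributing (x − 1)^2

So m_A(x) = (x - 1)^2 = x^2 - 2*x + 1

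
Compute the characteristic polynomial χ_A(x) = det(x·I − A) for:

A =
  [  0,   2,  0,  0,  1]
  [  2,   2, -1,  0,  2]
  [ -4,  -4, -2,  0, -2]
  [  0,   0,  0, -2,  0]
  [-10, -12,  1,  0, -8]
x^5 + 10*x^4 + 40*x^3 + 80*x^2 + 80*x + 32

Expanding det(x·I − A) (e.g. by cofactor expansion or by noting that A is similar to its Jordan form J, which has the same characteristic polynomial as A) gives
  χ_A(x) = x^5 + 10*x^4 + 40*x^3 + 80*x^2 + 80*x + 32
which factors as (x + 2)^5. The eigenvalues (with algebraic multiplicities) are λ = -2 with multiplicity 5.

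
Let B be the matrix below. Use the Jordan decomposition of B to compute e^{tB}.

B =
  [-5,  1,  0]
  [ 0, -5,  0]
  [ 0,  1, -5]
e^{tB} =
  [exp(-5*t), t*exp(-5*t), 0]
  [0, exp(-5*t), 0]
  [0, t*exp(-5*t), exp(-5*t)]

Strategy: write B = P · J · P⁻¹ where J is a Jordan canonical form, so e^{tB} = P · e^{tJ} · P⁻¹, and e^{tJ} can be computed block-by-block.

B has Jordan form
J =
  [-5,  1,  0]
  [ 0, -5,  0]
  [ 0,  0, -5]
(up to reordering of blocks).

Per-block formulas:
  For a 1×1 block at λ = -5: exp(t · [-5]) = [e^(-5t)].
  For a 2×2 Jordan block J_2(-5): exp(t · J_2(-5)) = e^(-5t)·(I + t·N), where N is the 2×2 nilpotent shift.

After assembling e^{tJ} and conjugating by P, we get:

e^{tB} =
  [exp(-5*t), t*exp(-5*t), 0]
  [0, exp(-5*t), 0]
  [0, t*exp(-5*t), exp(-5*t)]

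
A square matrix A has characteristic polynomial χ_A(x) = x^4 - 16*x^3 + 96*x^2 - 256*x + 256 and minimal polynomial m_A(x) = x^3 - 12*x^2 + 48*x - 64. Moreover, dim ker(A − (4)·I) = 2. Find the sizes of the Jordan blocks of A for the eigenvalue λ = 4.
Block sizes for λ = 4: [3, 1]

Step 1 — from the characteristic polynomial, algebraic multiplicity of λ = 4 is 4. From dim ker(A − (4)·I) = 2, there are exactly 2 Jordan blocks for λ = 4.
Step 2 — from the minimal polynomial, the factor (x − 4)^3 tells us the largest block for λ = 4 has size 3.
Step 3 — with total size 4, 2 blocks, and largest block 3, the block sizes (in nonincreasing order) are [3, 1].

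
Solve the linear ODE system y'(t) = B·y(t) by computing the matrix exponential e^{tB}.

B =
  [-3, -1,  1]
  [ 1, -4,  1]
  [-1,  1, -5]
e^{tB} =
  [-t^2*exp(-4*t)/2 + t*exp(-4*t) + exp(-4*t), -t*exp(-4*t), -t^2*exp(-4*t)/2 + t*exp(-4*t)]
  [t*exp(-4*t), exp(-4*t), t*exp(-4*t)]
  [t^2*exp(-4*t)/2 - t*exp(-4*t), t*exp(-4*t), t^2*exp(-4*t)/2 - t*exp(-4*t) + exp(-4*t)]

Strategy: write B = P · J · P⁻¹ where J is a Jordan canonical form, so e^{tB} = P · e^{tJ} · P⁻¹, and e^{tJ} can be computed block-by-block.

B has Jordan form
J =
  [-4,  1,  0]
  [ 0, -4,  1]
  [ 0,  0, -4]
(up to reordering of blocks).

Per-block formulas:
  For a 3×3 Jordan block J_3(-4): exp(t · J_3(-4)) = e^(-4t)·(I + t·N + (t^2/2)·N^2), where N is the 3×3 nilpotent shift.

After assembling e^{tJ} and conjugating by P, we get:

e^{tB} =
  [-t^2*exp(-4*t)/2 + t*exp(-4*t) + exp(-4*t), -t*exp(-4*t), -t^2*exp(-4*t)/2 + t*exp(-4*t)]
  [t*exp(-4*t), exp(-4*t), t*exp(-4*t)]
  [t^2*exp(-4*t)/2 - t*exp(-4*t), t*exp(-4*t), t^2*exp(-4*t)/2 - t*exp(-4*t) + exp(-4*t)]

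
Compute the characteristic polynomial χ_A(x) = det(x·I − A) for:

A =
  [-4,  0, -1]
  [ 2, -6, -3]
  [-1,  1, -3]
x^3 + 13*x^2 + 56*x + 80

Expanding det(x·I − A) (e.g. by cofactor expansion or by noting that A is similar to its Jordan form J, which has the same characteristic polynomial as A) gives
  χ_A(x) = x^3 + 13*x^2 + 56*x + 80
which factors as (x + 4)^2*(x + 5). The eigenvalues (with algebraic multiplicities) are λ = -5 with multiplicity 1, λ = -4 with multiplicity 2.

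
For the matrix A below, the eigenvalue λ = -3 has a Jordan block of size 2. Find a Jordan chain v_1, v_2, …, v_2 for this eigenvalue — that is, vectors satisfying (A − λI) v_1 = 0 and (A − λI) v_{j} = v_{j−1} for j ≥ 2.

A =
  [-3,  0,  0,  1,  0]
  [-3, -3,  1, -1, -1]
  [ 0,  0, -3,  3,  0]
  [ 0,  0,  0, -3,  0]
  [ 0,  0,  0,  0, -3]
A Jordan chain for λ = -3 of length 2:
v_1 = (0, -3, 0, 0, 0)ᵀ
v_2 = (1, 0, 0, 0, 0)ᵀ

Let N = A − (-3)·I. We want v_2 with N^2 v_2 = 0 but N^1 v_2 ≠ 0; then v_{j-1} := N · v_j for j = 2, …, 2.

Pick v_2 = (1, 0, 0, 0, 0)ᵀ.
Then v_1 = N · v_2 = (0, -3, 0, 0, 0)ᵀ.

Sanity check: (A − (-3)·I) v_1 = (0, 0, 0, 0, 0)ᵀ = 0. ✓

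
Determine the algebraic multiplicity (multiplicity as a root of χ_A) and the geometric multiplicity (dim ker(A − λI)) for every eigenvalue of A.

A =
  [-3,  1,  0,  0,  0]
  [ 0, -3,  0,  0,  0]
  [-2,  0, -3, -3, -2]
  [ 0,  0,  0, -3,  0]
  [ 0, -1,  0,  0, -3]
λ = -3: alg = 5, geom = 3

Step 1 — factor the characteristic polynomial to read off the algebraic multiplicities:
  χ_A(x) = (x + 3)^5

Step 2 — compute geometric multiplicities via the rank-nullity identity g(λ) = n − rank(A − λI):
  rank(A − (-3)·I) = 2, so dim ker(A − (-3)·I) = n − 2 = 3

Summary:
  λ = -3: algebraic multiplicity = 5, geometric multiplicity = 3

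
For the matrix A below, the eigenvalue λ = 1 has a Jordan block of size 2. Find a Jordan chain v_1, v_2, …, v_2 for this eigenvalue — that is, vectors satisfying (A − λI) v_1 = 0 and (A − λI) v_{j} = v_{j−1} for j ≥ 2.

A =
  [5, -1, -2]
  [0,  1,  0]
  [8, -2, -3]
A Jordan chain for λ = 1 of length 2:
v_1 = (4, 0, 8)ᵀ
v_2 = (1, 0, 0)ᵀ

Let N = A − (1)·I. We want v_2 with N^2 v_2 = 0 but N^1 v_2 ≠ 0; then v_{j-1} := N · v_j for j = 2, …, 2.

Pick v_2 = (1, 0, 0)ᵀ.
Then v_1 = N · v_2 = (4, 0, 8)ᵀ.

Sanity check: (A − (1)·I) v_1 = (0, 0, 0)ᵀ = 0. ✓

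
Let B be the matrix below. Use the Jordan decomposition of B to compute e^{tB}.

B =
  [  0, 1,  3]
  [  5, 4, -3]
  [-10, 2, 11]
e^{tB} =
  [-5*t*exp(5*t) + exp(5*t), t*exp(5*t), 3*t*exp(5*t)]
  [5*t*exp(5*t), -t*exp(5*t) + exp(5*t), -3*t*exp(5*t)]
  [-10*t*exp(5*t), 2*t*exp(5*t), 6*t*exp(5*t) + exp(5*t)]

Strategy: write B = P · J · P⁻¹ where J is a Jordan canonical form, so e^{tB} = P · e^{tJ} · P⁻¹, and e^{tJ} can be computed block-by-block.

B has Jordan form
J =
  [5, 1, 0]
  [0, 5, 0]
  [0, 0, 5]
(up to reordering of blocks).

Per-block formulas:
  For a 2×2 Jordan block J_2(5): exp(t · J_2(5)) = e^(5t)·(I + t·N), where N is the 2×2 nilpotent shift.
  For a 1×1 block at λ = 5: exp(t · [5]) = [e^(5t)].

After assembling e^{tJ} and conjugating by P, we get:

e^{tB} =
  [-5*t*exp(5*t) + exp(5*t), t*exp(5*t), 3*t*exp(5*t)]
  [5*t*exp(5*t), -t*exp(5*t) + exp(5*t), -3*t*exp(5*t)]
  [-10*t*exp(5*t), 2*t*exp(5*t), 6*t*exp(5*t) + exp(5*t)]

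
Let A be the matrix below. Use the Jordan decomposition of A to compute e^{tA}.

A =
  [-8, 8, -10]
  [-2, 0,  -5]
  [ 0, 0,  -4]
e^{tA} =
  [-4*t*exp(-4*t) + exp(-4*t), 8*t*exp(-4*t), -10*t*exp(-4*t)]
  [-2*t*exp(-4*t), 4*t*exp(-4*t) + exp(-4*t), -5*t*exp(-4*t)]
  [0, 0, exp(-4*t)]

Strategy: write A = P · J · P⁻¹ where J is a Jordan canonical form, so e^{tA} = P · e^{tJ} · P⁻¹, and e^{tJ} can be computed block-by-block.

A has Jordan form
J =
  [-4,  1,  0]
  [ 0, -4,  0]
  [ 0,  0, -4]
(up to reordering of blocks).

Per-block formulas:
  For a 1×1 block at λ = -4: exp(t · [-4]) = [e^(-4t)].
  For a 2×2 Jordan block J_2(-4): exp(t · J_2(-4)) = e^(-4t)·(I + t·N), where N is the 2×2 nilpotent shift.

After assembling e^{tJ} and conjugating by P, we get:

e^{tA} =
  [-4*t*exp(-4*t) + exp(-4*t), 8*t*exp(-4*t), -10*t*exp(-4*t)]
  [-2*t*exp(-4*t), 4*t*exp(-4*t) + exp(-4*t), -5*t*exp(-4*t)]
  [0, 0, exp(-4*t)]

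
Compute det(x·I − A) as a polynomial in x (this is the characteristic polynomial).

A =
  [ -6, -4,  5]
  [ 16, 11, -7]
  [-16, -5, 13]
x^3 - 18*x^2 + 108*x - 216

Expanding det(x·I − A) (e.g. by cofactor expansion or by noting that A is similar to its Jordan form J, which has the same characteristic polynomial as A) gives
  χ_A(x) = x^3 - 18*x^2 + 108*x - 216
which factors as (x - 6)^3. The eigenvalues (with algebraic multiplicities) are λ = 6 with multiplicity 3.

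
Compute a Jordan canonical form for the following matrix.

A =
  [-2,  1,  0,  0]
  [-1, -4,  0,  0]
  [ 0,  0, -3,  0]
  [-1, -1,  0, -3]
J_2(-3) ⊕ J_1(-3) ⊕ J_1(-3)

The characteristic polynomial is
  det(x·I − A) = x^4 + 12*x^3 + 54*x^2 + 108*x + 81 = (x + 3)^4

Eigenvalues and multiplicities (the geometric multiplicity of λ is n − rank(A − λI), which equals the number of Jordan blocks for λ):
  λ = -3: algebraic multiplicity = 4, geometric multiplicity = 3

Determining the block sizes for each eigenvalue:
  λ = -3: 3 blocks summing to 4 forces exactly one block of size 2 and the rest size 1 → block sizes [2, 1, 1]

Assembling the blocks gives a Jordan form
J =
  [-3,  1,  0,  0]
  [ 0, -3,  0,  0]
  [ 0,  0, -3,  0]
  [ 0,  0,  0, -3]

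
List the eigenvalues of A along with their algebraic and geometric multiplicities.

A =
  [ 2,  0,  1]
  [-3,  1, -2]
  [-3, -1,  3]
λ = 2: alg = 3, geom = 1

Step 1 — factor the characteristic polynomial to read off the algebraic multiplicities:
  χ_A(x) = (x - 2)^3

Step 2 — compute geometric multiplicities via the rank-nullity identity g(λ) = n − rank(A − λI):
  rank(A − (2)·I) = 2, so dim ker(A − (2)·I) = n − 2 = 1

Summary:
  λ = 2: algebraic multiplicity = 3, geometric multiplicity = 1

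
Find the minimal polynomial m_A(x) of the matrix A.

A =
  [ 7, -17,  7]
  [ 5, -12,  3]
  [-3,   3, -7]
x^3 + 12*x^2 + 48*x + 64

The characteristic polynomial is χ_A(x) = (x + 4)^3, so the eigenvalues are known. The minimal polynomial is
  m_A(x) = Π_λ (x − λ)^{k_λ}
where k_λ is the size of the *largest* Jordan block for λ (equivalently, the smallest k with (A − λI)^k v = 0 for every generalised eigenvector v of λ).

  λ = -4: largest Jordan block has size 3, contributing (x + 4)^3

So m_A(x) = (x + 4)^3 = x^3 + 12*x^2 + 48*x + 64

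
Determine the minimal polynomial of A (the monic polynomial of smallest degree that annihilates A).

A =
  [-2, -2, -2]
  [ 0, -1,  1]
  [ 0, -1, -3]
x^2 + 4*x + 4

The characteristic polynomial is χ_A(x) = (x + 2)^3, so the eigenvalues are known. The minimal polynomial is
  m_A(x) = Π_λ (x − λ)^{k_λ}
where k_λ is the size of the *largest* Jordan block for λ (equivalently, the smallest k with (A − λI)^k v = 0 for every generalised eigenvector v of λ).

  λ = -2: largest Jordan block has size 2, contributing (x + 2)^2

So m_A(x) = (x + 2)^2 = x^2 + 4*x + 4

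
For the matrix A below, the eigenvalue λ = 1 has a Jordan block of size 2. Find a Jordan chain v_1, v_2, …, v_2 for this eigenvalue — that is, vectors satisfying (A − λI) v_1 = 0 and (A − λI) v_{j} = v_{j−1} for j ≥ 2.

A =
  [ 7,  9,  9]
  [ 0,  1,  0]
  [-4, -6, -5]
A Jordan chain for λ = 1 of length 2:
v_1 = (6, 0, -4)ᵀ
v_2 = (1, 0, 0)ᵀ

Let N = A − (1)·I. We want v_2 with N^2 v_2 = 0 but N^1 v_2 ≠ 0; then v_{j-1} := N · v_j for j = 2, …, 2.

Pick v_2 = (1, 0, 0)ᵀ.
Then v_1 = N · v_2 = (6, 0, -4)ᵀ.

Sanity check: (A − (1)·I) v_1 = (0, 0, 0)ᵀ = 0. ✓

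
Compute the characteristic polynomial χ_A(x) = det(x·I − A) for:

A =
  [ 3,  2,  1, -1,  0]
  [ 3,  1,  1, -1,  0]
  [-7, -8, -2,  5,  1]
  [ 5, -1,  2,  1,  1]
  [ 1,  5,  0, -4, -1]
x^5 - 2*x^4 + x^3

Expanding det(x·I − A) (e.g. by cofactor expansion or by noting that A is similar to its Jordan form J, which has the same characteristic polynomial as A) gives
  χ_A(x) = x^5 - 2*x^4 + x^3
which factors as x^3*(x - 1)^2. The eigenvalues (with algebraic multiplicities) are λ = 0 with multiplicity 3, λ = 1 with multiplicity 2.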